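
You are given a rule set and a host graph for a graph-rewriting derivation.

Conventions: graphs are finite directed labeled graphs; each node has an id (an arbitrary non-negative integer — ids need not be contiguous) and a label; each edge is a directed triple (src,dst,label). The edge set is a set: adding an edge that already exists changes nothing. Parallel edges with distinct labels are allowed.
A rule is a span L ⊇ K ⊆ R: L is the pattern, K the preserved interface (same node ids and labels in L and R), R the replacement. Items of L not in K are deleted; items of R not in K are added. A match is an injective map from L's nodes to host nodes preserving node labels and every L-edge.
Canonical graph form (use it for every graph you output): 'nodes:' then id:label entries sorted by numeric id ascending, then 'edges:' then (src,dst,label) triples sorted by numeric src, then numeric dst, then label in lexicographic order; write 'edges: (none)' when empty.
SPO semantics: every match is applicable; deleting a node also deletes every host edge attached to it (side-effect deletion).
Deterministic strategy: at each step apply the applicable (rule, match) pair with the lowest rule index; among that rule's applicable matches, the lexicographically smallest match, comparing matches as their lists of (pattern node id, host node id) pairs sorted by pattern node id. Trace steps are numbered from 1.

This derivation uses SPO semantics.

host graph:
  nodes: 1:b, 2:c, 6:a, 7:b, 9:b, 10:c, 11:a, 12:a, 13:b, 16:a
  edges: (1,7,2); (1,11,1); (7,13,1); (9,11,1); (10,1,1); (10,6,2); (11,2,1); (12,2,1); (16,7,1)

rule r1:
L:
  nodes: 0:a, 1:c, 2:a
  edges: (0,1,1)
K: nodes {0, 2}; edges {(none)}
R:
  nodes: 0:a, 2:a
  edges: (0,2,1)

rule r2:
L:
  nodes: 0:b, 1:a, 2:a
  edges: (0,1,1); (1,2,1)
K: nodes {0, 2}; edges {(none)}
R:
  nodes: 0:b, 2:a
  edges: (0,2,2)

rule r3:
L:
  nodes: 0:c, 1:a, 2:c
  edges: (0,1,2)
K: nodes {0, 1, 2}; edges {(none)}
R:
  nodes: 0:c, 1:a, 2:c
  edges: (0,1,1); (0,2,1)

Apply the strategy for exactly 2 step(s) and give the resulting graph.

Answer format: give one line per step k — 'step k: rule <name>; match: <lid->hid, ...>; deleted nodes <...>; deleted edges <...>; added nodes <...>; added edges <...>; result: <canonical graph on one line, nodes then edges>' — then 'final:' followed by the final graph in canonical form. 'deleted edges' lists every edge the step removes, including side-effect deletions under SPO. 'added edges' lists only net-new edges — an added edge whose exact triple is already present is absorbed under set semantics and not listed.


step 1: rule r1; match: 0->11, 1->2, 2->6; deleted nodes 2; deleted edges (11,2,1); (12,2,1); added nodes (none); added edges (11,6,1); result: nodes: 1:b, 6:a, 7:b, 9:b, 10:c, 11:a, 12:a, 13:b, 16:a edges: (1,7,2); (1,11,1); (7,13,1); (9,11,1); (10,1,1); (10,6,2); (11,6,1); (16,7,1)
step 2: rule r2; match: 0->1, 1->11, 2->6; deleted nodes 11; deleted edges (1,11,1); (9,11,1); (11,6,1); added nodes (none); added edges (1,6,2); result: nodes: 1:b, 6:a, 7:b, 9:b, 10:c, 12:a, 13:b, 16:a edges: (1,6,2); (1,7,2); (7,13,1); (10,1,1); (10,6,2); (16,7,1)
final:
nodes: 1:b, 6:a, 7:b, 9:b, 10:c, 12:a, 13:b, 16:a
edges: (1,6,2); (1,7,2); (7,13,1); (10,1,1); (10,6,2); (16,7,1)


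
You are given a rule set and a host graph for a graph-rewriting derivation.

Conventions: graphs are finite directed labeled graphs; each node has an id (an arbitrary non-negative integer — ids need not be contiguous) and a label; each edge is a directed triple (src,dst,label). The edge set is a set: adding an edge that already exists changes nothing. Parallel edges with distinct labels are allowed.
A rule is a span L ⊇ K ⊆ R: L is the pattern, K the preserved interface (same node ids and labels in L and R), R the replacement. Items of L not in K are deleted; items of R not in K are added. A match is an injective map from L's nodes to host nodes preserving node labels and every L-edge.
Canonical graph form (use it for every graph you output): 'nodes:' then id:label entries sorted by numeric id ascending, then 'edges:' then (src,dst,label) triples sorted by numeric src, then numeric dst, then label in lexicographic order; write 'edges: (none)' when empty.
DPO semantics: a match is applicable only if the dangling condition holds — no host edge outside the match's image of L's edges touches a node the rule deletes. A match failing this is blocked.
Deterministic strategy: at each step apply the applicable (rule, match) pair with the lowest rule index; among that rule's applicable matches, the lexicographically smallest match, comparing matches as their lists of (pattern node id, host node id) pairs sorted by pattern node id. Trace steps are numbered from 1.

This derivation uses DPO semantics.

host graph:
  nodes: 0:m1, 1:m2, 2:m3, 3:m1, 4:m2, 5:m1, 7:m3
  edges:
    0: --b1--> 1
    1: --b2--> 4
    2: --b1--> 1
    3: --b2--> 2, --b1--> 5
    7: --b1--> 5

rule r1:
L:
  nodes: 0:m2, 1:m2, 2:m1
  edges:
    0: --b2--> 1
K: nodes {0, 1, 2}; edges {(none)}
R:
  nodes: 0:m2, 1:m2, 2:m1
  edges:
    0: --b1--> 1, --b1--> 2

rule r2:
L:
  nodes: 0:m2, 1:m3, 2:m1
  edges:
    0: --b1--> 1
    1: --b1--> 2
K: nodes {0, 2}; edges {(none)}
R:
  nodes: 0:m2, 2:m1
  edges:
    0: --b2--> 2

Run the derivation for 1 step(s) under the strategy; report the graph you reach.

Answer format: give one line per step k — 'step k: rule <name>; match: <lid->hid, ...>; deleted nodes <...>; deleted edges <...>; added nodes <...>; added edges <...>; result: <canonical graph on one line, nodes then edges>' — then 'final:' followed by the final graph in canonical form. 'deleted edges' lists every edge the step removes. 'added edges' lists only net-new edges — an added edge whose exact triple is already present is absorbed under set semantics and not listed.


step 1: rule r1; match: 0->1, 1->4, 2->0; deleted nodes (none); deleted edges (1,4,b2); added nodes (none); added edges (1,0,b1); (1,4,b1); result: nodes: 0:m1, 1:m2, 2:m3, 3:m1, 4:m2, 5:m1, 7:m3 edges: (0,1,b1); (1,0,b1); (1,4,b1); (2,1,b1); (3,2,b2); (3,5,b1); (7,5,b1)
final:
nodes: 0:m1, 1:m2, 2:m3, 3:m1, 4:m2, 5:m1, 7:m3
edges: (0,1,b1); (1,0,b1); (1,4,b1); (2,1,b1); (3,2,b2); (3,5,b1); (7,5,b1)


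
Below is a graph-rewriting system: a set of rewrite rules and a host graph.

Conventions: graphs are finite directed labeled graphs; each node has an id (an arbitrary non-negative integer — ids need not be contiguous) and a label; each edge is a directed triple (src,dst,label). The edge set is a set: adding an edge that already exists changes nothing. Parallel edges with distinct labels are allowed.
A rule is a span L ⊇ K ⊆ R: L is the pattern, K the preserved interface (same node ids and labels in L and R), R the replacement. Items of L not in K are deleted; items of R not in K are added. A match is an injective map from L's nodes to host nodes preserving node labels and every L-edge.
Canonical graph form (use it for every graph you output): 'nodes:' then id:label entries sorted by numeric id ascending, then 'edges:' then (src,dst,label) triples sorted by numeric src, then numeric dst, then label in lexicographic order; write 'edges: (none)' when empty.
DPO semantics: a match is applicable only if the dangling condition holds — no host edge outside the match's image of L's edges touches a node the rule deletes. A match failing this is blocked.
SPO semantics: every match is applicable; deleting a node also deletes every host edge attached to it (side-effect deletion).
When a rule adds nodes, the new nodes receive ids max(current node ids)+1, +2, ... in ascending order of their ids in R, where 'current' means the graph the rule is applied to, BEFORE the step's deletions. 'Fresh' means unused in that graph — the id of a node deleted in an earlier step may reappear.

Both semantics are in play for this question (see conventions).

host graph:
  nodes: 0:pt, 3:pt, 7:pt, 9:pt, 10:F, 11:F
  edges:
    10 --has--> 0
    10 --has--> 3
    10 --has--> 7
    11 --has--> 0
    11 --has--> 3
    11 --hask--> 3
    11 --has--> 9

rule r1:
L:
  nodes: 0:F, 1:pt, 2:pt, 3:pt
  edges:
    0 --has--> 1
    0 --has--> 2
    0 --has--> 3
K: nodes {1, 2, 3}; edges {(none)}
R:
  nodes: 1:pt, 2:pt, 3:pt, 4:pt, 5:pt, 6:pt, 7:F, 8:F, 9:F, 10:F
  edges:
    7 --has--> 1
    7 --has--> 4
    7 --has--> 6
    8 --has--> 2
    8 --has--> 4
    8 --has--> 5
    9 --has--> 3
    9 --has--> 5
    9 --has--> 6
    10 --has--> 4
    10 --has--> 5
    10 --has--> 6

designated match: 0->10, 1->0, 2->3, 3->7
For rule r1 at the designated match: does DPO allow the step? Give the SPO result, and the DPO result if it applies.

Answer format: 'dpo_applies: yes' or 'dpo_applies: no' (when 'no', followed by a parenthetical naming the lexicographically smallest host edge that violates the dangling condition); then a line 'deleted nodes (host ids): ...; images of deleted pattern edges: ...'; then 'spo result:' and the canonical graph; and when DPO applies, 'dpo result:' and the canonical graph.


dpo_applies: yes
deleted nodes (host ids): 10; images of deleted pattern edges: (10,0,has); (10,3,has); (10,7,has)
spo result:
nodes: 0:pt, 3:pt, 7:pt, 9:pt, 11:F, 12:pt, 13:pt, 14:pt, 15:F, 16:F, 17:F, 18:F
edges: (11,0,has); (11,3,has); (11,3,hask); (11,9,has); (15,0,has); (15,12,has); (15,14,has); (16,3,has); (16,12,has); (16,13,has); (17,7,has); (17,13,has); (17,14,has); (18,12,has); (18,13,has); (18,14,has)
dpo result:
nodes: 0:pt, 3:pt, 7:pt, 9:pt, 11:F, 12:pt, 13:pt, 14:pt, 15:F, 16:F, 17:F, 18:F
edges: (11,0,has); (11,3,has); (11,3,hask); (11,9,has); (15,0,has); (15,12,has); (15,14,has); (16,3,has); (16,12,has); (16,13,has); (17,7,has); (17,13,has); (17,14,has); (18,12,has); (18,13,has); (18,14,has)


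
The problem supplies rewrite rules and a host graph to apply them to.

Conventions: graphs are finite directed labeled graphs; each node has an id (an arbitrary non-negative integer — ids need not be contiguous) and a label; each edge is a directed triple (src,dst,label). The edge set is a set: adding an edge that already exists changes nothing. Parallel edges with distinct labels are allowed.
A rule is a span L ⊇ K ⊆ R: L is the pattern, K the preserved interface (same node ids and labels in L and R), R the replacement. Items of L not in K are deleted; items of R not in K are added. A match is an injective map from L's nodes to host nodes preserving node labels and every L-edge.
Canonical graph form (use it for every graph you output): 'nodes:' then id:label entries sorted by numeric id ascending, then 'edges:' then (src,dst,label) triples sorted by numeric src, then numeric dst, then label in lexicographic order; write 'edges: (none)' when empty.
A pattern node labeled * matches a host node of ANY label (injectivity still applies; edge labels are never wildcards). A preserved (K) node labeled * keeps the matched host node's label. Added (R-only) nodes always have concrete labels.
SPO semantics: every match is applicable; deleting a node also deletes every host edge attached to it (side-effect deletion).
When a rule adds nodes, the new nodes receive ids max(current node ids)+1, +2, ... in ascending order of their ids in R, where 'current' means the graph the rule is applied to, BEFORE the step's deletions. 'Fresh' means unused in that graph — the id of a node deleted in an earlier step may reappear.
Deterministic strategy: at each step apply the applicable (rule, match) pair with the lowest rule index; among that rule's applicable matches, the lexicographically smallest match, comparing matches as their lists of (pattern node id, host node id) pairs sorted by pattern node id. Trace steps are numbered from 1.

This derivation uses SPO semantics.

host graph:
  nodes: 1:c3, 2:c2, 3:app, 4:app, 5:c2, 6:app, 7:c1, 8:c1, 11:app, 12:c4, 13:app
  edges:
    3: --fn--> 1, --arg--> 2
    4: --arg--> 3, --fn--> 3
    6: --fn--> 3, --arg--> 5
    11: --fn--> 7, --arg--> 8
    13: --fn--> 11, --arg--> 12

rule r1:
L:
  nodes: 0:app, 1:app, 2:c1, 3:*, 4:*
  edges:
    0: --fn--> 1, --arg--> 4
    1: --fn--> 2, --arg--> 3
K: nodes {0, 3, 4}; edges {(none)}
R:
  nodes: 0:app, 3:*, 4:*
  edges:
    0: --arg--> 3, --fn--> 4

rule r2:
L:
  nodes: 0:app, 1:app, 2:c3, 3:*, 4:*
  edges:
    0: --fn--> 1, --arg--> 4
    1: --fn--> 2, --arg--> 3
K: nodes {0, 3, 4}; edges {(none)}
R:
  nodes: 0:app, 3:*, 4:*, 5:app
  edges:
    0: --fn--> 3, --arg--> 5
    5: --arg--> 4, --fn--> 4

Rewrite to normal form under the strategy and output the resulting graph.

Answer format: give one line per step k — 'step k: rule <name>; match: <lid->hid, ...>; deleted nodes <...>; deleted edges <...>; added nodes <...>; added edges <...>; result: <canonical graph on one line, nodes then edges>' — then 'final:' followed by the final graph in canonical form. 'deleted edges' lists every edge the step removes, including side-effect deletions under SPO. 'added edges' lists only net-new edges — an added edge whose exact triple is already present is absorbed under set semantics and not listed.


step 1: rule r1; match: 0->13, 1->11, 2->7, 3->8, 4->12; deleted nodes 7, 11; deleted edges (11,7,fn); (11,8,arg); (13,11,fn); (13,12,arg); added nodes (none); added edges (13,8,arg); (13,12,fn); result: nodes: 1:c3, 2:c2, 3:app, 4:app, 5:c2, 6:app, 8:c1, 12:c4, 13:app edges: (3,1,fn); (3,2,arg); (4,3,arg); (4,3,fn); (6,3,fn); (6,5,arg); (13,8,arg); (13,12,fn)
step 2: rule r2; match: 0->6, 1->3, 2->1, 3->2, 4->5; deleted nodes 1, 3; deleted edges (3,1,fn); (3,2,arg); (4,3,arg); (4,3,fn); (6,3,fn); (6,5,arg); added nodes 14; added edges (6,2,fn); (6,14,arg); (14,5,arg); (14,5,fn); result: nodes: 2:c2, 4:app, 5:c2, 6:app, 8:c1, 12:c4, 13:app, 14:app edges: (6,2,fn); (6,14,arg); (13,8,arg); (13,12,fn); (14,5,arg); (14,5,fn)
final:
nodes: 2:c2, 4:app, 5:c2, 6:app, 8:c1, 12:c4, 13:app, 14:app
edges: (6,2,fn); (6,14,arg); (13,8,arg); (13,12,fn); (14,5,arg); (14,5,fn)


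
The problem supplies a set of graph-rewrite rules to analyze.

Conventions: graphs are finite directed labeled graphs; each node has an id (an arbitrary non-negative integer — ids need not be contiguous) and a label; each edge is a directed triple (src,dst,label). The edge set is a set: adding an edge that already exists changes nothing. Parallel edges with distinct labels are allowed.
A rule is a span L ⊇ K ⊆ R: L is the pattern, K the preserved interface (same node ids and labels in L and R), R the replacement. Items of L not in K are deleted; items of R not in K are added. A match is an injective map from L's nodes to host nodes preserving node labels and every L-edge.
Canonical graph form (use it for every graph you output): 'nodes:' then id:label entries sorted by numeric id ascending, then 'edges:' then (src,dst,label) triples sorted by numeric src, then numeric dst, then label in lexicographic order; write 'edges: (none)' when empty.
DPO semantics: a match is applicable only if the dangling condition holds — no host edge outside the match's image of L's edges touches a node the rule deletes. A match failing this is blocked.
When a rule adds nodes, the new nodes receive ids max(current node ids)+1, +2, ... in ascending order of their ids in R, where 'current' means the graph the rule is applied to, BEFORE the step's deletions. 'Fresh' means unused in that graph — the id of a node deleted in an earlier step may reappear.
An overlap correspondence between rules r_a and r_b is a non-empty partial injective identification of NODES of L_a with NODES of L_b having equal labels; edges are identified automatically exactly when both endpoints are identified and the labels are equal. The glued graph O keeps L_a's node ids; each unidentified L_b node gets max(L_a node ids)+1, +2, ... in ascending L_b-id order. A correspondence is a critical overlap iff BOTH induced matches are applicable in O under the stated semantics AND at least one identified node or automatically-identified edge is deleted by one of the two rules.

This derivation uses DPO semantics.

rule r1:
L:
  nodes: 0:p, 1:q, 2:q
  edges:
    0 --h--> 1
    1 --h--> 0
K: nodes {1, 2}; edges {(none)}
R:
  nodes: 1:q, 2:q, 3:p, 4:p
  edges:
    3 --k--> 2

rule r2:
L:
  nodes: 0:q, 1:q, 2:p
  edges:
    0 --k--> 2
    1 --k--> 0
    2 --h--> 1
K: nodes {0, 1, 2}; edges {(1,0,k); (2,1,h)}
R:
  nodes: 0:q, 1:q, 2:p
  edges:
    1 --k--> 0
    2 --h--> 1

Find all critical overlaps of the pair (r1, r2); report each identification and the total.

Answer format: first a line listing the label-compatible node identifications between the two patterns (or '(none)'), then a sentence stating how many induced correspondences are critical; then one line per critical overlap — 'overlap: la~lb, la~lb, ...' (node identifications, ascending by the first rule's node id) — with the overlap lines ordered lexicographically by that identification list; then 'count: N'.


label-compatible node identifications between L(r1) and L(r2): 0~2, 1~0, 1~1, 2~0, 2~1
0 of the induced correspondences are critical overlaps of r1 and r2.
count: 0


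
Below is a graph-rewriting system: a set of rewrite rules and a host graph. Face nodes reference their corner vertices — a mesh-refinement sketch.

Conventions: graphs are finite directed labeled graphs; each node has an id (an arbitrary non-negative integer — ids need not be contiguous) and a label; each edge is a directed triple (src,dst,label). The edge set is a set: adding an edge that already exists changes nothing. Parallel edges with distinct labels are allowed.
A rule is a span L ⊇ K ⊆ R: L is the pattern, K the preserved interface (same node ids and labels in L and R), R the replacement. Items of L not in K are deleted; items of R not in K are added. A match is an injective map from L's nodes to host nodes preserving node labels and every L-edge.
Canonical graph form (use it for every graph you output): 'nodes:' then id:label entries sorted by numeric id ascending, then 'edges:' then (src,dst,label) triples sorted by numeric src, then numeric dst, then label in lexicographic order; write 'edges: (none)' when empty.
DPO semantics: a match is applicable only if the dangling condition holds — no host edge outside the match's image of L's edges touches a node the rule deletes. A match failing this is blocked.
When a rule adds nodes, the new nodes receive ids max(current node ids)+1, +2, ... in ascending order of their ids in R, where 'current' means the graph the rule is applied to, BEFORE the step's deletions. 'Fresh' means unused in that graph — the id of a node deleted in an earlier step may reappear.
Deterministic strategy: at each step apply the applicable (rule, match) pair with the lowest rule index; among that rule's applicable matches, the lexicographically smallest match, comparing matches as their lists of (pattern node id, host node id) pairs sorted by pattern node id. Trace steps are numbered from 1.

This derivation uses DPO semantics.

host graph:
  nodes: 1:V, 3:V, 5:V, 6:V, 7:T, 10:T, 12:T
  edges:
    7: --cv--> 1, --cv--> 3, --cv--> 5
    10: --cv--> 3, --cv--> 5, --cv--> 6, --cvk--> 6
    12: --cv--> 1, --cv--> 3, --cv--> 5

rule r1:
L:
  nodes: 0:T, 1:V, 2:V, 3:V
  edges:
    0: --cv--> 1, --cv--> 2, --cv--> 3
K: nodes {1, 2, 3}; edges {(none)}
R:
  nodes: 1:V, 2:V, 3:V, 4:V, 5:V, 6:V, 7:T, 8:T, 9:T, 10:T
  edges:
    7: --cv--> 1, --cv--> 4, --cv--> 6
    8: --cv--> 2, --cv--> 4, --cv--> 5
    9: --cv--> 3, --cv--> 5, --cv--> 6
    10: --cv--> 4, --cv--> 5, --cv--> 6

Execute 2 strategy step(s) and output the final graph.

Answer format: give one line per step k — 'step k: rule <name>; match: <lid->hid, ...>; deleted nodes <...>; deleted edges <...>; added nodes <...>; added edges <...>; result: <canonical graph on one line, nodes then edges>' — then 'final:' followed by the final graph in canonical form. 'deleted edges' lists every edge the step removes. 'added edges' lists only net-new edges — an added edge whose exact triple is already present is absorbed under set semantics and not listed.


step 1: rule r1; match: 0->7, 1->1, 2->3, 3->5; deleted nodes 7; deleted edges (7,1,cv); (7,3,cv); (7,5,cv); added nodes 13, 14, 15, 16, 17, 18, 19; added edges (16,1,cv); (16,13,cv); (16,15,cv); (17,3,cv); (17,13,cv); (17,14,cv); (18,5,cv); (18,14,cv); (18,15,cv); (19,13,cv); (19,14,cv); (19,15,cv); result: nodes: 1:V, 3:V, 5:V, 6:V, 10:T, 12:T, 13:V, 14:V, 15:V, 16:T, 17:T, 18:T, 19:T edges: (10,3,cv); (10,5,cv); (10,6,cv); (10,6,cvk); (12,1,cv); (12,3,cv); (12,5,cv); (16,1,cv); (16,13,cv); (16,15,cv); (17,3,cv); (17,13,cv); (17,14,cv); (18,5,cv); (18,14,cv); (18,15,cv); (19,13,cv); (19,14,cv); (19,15,cv)
step 2: rule r1; match: 0->12, 1->1, 2->3, 3->5; deleted nodes 12; deleted edges (12,1,cv); (12,3,cv); (12,5,cv); added nodes 20, 21, 22, 23, 24, 25, 26; added edges (23,1,cv); (23,20,cv); (23,22,cv); (24,3,cv); (24,20,cv); (24,21,cv); (25,5,cv); (25,21,cv); (25,22,cv); (26,20,cv); (26,21,cv); (26,22,cv); result: nodes: 1:V, 3:V, 5:V, 6:V, 10:T, 13:V, 14:V, 15:V, 16:T, 17:T, 18:T, 19:T, 20:V, 21:V, 22:V, 23:T, 24:T, 25:T, 26:T edges: (10,3,cv); (10,5,cv); (10,6,cv); (10,6,cvk); (16,1,cv); (16,13,cv); (16,15,cv); (17,3,cv); (17,13,cv); (17,14,cv); (18,5,cv); (18,14,cv); (18,15,cv); (19,13,cv); (19,14,cv); (19,15,cv); (23,1,cv); (23,20,cv); (23,22,cv); (24,3,cv); (24,20,cv); (24,21,cv); (25,5,cv); (25,21,cv); (25,22,cv); (26,20,cv); (26,21,cv); (26,22,cv)
final:
nodes: 1:V, 3:V, 5:V, 6:V, 10:T, 13:V, 14:V, 15:V, 16:T, 17:T, 18:T, 19:T, 20:V, 21:V, 22:V, 23:T, 24:T, 25:T, 26:T
edges: (10,3,cv); (10,5,cv); (10,6,cv); (10,6,cvk); (16,1,cv); (16,13,cv); (16,15,cv); (17,3,cv); (17,13,cv); (17,14,cv); (18,5,cv); (18,14,cv); (18,15,cv); (19,13,cv); (19,14,cv); (19,15,cv); (23,1,cv); (23,20,cv); (23,22,cv); (24,3,cv); (24,20,cv); (24,21,cv); (25,5,cv); (25,21,cv); (25,22,cv); (26,20,cv); (26,21,cv); (26,22,cv)


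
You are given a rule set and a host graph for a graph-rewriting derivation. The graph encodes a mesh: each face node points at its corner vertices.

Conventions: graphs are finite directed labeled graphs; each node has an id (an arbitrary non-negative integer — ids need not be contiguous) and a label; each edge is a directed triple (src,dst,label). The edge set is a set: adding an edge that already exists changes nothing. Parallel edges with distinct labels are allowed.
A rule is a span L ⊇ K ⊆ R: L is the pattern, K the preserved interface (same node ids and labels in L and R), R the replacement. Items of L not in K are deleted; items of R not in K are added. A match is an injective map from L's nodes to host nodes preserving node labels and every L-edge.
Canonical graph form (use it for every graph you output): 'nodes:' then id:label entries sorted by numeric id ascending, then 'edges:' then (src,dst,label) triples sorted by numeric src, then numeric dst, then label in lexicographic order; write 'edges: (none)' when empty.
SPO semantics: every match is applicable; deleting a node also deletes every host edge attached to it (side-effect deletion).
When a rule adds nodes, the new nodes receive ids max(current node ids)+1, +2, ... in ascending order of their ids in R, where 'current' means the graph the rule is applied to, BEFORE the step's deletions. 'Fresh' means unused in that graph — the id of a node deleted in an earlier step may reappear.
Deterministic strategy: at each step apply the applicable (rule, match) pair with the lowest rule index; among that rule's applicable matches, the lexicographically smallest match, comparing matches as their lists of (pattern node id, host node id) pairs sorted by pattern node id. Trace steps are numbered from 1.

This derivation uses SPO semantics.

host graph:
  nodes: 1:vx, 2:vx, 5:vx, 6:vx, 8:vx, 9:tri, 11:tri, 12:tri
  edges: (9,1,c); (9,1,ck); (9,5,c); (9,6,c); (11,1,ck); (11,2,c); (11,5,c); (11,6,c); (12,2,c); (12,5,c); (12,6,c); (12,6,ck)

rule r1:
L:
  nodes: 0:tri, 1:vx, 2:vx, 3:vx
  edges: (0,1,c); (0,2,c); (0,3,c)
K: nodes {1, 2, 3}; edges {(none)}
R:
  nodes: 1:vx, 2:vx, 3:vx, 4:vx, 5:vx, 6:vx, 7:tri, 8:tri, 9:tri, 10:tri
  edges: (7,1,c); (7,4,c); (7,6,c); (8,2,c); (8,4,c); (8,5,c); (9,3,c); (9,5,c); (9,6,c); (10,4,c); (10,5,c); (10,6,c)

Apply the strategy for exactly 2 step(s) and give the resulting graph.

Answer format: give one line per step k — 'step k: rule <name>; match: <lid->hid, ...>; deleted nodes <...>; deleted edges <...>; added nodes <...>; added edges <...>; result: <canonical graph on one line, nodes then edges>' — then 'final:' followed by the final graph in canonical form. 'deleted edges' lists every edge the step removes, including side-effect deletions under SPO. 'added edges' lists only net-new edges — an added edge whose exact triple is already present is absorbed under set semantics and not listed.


step 1: rule r1; match: 0->9, 1->1, 2->5, 3->6; deleted nodes 9; deleted edges (9,1,c); (9,1,ck); (9,5,c); (9,6,c); added nodes 13, 14, 15, 16, 17, 18, 19; added edges (16,1,c); (16,13,c); (16,15,c); (17,5,c); (17,13,c); (17,14,c); (18,6,c); (18,14,c); (18,15,c); (19,13,c); (19,14,c); (19,15,c); result: nodes: 1:vx, 2:vx, 5:vx, 6:vx, 8:vx, 11:tri, 12:tri, 13:vx, 14:vx, 15:vx, 16:tri, 17:tri, 18:tri, 19:tri edges: (11,1,ck); (11,2,c); (11,5,c); (11,6,c); (12,2,c); (12,5,c); (12,6,c); (12,6,ck); (16,1,c); (16,13,c); (16,15,c); (17,5,c); (17,13,c); (17,14,c); (18,6,c); (18,14,c); (18,15,c); (19,13,c); (19,14,c); (19,15,c)
step 2: rule r1; match: 0->11, 1->2, 2->5, 3->6; deleted nodes 11; deleted edges (11,1,ck); (11,2,c); (11,5,c); (11,6,c); added nodes 20, 21, 22, 23, 24, 25, 26; added edges (23,2,c); (23,20,c); (23,22,c); (24,5,c); (24,20,c); (24,21,c); (25,6,c); (25,21,c); (25,22,c); (26,20,c); (26,21,c); (26,22,c); result: nodes: 1:vx, 2:vx, 5:vx, 6:vx, 8:vx, 12:tri, 13:vx, 14:vx, 15:vx, 16:tri, 17:tri, 18:tri, 19:tri, 20:vx, 21:vx, 22:vx, 23:tri, 24:tri, 25:tri, 26:tri edges: (12,2,c); (12,5,c); (12,6,c); (12,6,ck); (16,1,c); (16,13,c); (16,15,c); (17,5,c); (17,13,c); (17,14,c); (18,6,c); (18,14,c); (18,15,c); (19,13,c); (19,14,c); (19,15,c); (23,2,c); (23,20,c); (23,22,c); (24,5,c); (24,20,c); (24,21,c); (25,6,c); (25,21,c); (25,22,c); (26,20,c); (26,21,c); (26,22,c)
final:
nodes: 1:vx, 2:vx, 5:vx, 6:vx, 8:vx, 12:tri, 13:vx, 14:vx, 15:vx, 16:tri, 17:tri, 18:tri, 19:tri, 20:vx, 21:vx, 22:vx, 23:tri, 24:tri, 25:tri, 26:tri
edges: (12,2,c); (12,5,c); (12,6,c); (12,6,ck); (16,1,c); (16,13,c); (16,15,c); (17,5,c); (17,13,c); (17,14,c); (18,6,c); (18,14,c); (18,15,c); (19,13,c); (19,14,c); (19,15,c); (23,2,c); (23,20,c); (23,22,c); (24,5,c); (24,20,c); (24,21,c); (25,6,c); (25,21,c); (25,22,c); (26,20,c); (26,21,c); (26,22,c)


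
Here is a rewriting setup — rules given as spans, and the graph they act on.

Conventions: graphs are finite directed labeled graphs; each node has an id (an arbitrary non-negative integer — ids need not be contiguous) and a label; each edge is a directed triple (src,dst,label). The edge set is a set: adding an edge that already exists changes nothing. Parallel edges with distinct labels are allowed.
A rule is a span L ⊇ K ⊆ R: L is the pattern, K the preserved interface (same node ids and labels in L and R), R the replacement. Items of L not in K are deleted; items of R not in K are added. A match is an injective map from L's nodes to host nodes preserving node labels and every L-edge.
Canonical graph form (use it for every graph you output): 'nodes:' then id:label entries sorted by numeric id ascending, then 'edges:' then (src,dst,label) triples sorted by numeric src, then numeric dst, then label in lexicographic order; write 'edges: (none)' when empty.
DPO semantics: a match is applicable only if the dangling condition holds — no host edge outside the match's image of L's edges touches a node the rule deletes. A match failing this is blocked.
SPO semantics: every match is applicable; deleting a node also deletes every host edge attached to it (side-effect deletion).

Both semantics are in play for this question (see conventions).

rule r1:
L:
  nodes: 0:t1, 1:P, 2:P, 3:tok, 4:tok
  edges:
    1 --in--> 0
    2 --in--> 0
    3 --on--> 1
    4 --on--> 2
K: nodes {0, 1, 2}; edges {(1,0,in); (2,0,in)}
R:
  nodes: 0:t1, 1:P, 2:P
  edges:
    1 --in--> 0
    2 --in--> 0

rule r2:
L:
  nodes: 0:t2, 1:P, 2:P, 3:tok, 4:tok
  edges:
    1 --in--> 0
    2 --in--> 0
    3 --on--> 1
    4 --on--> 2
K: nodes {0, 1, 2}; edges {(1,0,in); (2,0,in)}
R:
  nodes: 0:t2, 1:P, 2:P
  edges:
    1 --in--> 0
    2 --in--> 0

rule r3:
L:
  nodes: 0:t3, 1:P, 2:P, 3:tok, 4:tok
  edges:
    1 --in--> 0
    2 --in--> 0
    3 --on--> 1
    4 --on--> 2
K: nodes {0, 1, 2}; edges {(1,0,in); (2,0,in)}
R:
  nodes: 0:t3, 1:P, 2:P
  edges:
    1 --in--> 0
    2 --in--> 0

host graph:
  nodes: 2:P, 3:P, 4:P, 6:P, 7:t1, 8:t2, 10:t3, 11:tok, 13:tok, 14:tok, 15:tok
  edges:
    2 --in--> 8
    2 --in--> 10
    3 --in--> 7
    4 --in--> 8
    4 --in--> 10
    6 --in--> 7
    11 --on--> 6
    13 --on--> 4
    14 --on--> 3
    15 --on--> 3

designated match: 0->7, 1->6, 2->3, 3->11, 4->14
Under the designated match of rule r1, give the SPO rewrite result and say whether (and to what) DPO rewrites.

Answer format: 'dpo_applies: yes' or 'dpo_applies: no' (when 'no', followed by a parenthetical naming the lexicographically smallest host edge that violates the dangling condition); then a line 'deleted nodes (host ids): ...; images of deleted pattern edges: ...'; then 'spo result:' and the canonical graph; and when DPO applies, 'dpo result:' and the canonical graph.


dpo_applies: yes
deleted nodes (host ids): 11, 14; images of deleted pattern edges: (11,6,on); (14,3,on)
spo result:
nodes: 2:P, 3:P, 4:P, 6:P, 7:t1, 8:t2, 10:t3, 13:tok, 15:tok
edges: (2,8,in); (2,10,in); (3,7,in); (4,8,in); (4,10,in); (6,7,in); (13,4,on); (15,3,on)
dpo result:
nodes: 2:P, 3:P, 4:P, 6:P, 7:t1, 8:t2, 10:t3, 13:tok, 15:tok
edges: (2,8,in); (2,10,in); (3,7,in); (4,8,in); (4,10,in); (6,7,in); (13,4,on); (15,3,on)


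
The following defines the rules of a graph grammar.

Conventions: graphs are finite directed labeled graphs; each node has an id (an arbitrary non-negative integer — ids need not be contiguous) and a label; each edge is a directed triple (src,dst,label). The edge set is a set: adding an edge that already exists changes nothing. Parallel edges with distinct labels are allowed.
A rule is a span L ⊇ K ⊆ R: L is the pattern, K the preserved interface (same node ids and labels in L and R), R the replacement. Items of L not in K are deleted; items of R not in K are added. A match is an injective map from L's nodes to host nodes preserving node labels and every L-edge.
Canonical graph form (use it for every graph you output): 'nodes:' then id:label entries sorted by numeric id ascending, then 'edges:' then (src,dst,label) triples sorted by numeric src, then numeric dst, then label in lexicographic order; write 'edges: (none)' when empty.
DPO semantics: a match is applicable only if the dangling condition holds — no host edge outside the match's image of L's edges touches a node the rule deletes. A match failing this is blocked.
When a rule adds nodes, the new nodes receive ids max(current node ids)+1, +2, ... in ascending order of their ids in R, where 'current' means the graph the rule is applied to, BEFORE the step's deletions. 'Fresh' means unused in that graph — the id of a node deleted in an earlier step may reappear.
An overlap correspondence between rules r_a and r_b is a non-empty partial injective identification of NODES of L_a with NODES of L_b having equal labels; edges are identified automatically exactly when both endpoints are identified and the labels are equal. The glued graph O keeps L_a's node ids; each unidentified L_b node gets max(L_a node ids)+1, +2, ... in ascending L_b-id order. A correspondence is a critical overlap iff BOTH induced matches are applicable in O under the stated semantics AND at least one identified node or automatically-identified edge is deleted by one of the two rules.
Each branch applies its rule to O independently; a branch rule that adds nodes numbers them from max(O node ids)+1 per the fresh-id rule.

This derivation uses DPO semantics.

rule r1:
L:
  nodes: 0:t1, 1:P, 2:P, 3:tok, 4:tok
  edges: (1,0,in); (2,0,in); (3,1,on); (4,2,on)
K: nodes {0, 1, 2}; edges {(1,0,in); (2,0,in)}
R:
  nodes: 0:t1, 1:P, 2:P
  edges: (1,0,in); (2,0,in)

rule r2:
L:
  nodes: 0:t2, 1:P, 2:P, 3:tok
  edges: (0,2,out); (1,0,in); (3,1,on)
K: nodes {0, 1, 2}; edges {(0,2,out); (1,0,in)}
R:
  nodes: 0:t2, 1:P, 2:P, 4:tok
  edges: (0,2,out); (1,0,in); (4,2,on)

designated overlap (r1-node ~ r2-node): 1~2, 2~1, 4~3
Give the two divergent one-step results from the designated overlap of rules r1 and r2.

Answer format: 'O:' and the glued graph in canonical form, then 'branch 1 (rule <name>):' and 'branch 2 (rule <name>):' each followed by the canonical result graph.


O:
nodes: 0:t1, 1:P, 2:P, 3:tok, 4:tok, 5:t2
edges: (1,0,in); (2,0,in); (2,5,in); (3,1,on); (4,2,on); (5,1,out)
branch 1 (rule r1):
nodes: 0:t1, 1:P, 2:P, 5:t2
edges: (1,0,in); (2,0,in); (2,5,in); (5,1,out)
branch 2 (rule r2):
nodes: 0:t1, 1:P, 2:P, 3:tok, 5:t2, 6:tok
edges: (1,0,in); (2,0,in); (2,5,in); (3,1,on); (5,1,out); (6,1,on)


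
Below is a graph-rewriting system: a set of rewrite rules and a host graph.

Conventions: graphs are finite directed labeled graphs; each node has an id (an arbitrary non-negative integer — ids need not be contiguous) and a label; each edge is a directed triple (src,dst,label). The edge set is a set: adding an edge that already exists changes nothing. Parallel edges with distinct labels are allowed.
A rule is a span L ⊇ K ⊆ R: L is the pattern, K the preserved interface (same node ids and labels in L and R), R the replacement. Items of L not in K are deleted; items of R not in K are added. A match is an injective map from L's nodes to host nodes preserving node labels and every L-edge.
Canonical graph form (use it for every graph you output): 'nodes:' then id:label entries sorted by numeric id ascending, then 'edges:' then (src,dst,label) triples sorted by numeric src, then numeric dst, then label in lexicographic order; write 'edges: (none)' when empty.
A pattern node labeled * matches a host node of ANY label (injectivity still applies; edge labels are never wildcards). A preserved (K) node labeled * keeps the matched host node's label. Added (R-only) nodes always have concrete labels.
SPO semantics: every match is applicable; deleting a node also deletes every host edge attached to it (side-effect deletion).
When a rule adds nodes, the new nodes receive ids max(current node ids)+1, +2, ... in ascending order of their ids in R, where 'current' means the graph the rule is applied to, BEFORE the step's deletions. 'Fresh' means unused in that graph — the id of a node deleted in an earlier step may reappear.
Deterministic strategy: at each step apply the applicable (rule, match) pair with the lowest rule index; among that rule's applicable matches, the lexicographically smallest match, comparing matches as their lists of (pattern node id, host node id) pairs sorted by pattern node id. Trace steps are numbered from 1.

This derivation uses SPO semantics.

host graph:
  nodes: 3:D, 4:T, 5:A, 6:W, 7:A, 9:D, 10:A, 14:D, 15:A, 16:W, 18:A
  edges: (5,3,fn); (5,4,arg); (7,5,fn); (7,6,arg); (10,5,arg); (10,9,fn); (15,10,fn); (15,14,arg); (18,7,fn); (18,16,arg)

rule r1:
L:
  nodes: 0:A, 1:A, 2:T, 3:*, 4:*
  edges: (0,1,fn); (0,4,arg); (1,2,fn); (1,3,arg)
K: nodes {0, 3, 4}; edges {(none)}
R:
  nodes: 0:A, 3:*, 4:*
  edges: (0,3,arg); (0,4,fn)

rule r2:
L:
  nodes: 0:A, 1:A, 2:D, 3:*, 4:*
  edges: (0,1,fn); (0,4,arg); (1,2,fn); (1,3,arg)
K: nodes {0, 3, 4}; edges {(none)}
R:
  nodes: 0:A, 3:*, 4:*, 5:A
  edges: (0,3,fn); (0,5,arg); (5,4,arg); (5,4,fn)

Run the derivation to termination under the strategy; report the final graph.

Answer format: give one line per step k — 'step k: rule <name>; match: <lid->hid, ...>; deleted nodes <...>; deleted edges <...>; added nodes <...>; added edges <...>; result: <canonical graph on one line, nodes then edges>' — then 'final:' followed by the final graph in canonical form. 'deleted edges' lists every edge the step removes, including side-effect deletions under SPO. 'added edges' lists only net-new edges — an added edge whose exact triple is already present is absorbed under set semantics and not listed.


step 1: rule r2; match: 0->7, 1->5, 2->3, 3->4, 4->6; deleted nodes 3, 5; deleted edges (5,3,fn); (5,4,arg); (7,5,fn); (7,6,arg); (10,5,arg); added nodes 19; added edges (7,4,fn); (7,19,arg); (19,6,arg); (19,6,fn); result: nodes: 4:T, 6:W, 7:A, 9:D, 10:A, 14:D, 15:A, 16:W, 18:A, 19:A edges: (7,4,fn); (7,19,arg); (10,9,fn); (15,10,fn); (15,14,arg); (18,7,fn); (18,16,arg); (19,6,arg); (19,6,fn)
step 2: rule r1; match: 0->18, 1->7, 2->4, 3->19, 4->16; deleted nodes 4, 7; deleted edges (7,4,fn); (7,19,arg); (18,7,fn); (18,16,arg); added nodes (none); added edges (18,16,fn); (18,19,arg); result: nodes: 6:W, 9:D, 10:A, 14:D, 15:A, 16:W, 18:A, 19:A edges: (10,9,fn); (15,10,fn); (15,14,arg); (18,16,fn); (18,19,arg); (19,6,arg); (19,6,fn)
final:
nodes: 6:W, 9:D, 10:A, 14:D, 15:A, 16:W, 18:A, 19:A
edges: (10,9,fn); (15,10,fn); (15,14,arg); (18,16,fn); (18,19,arg); (19,6,arg); (19,6,fn)


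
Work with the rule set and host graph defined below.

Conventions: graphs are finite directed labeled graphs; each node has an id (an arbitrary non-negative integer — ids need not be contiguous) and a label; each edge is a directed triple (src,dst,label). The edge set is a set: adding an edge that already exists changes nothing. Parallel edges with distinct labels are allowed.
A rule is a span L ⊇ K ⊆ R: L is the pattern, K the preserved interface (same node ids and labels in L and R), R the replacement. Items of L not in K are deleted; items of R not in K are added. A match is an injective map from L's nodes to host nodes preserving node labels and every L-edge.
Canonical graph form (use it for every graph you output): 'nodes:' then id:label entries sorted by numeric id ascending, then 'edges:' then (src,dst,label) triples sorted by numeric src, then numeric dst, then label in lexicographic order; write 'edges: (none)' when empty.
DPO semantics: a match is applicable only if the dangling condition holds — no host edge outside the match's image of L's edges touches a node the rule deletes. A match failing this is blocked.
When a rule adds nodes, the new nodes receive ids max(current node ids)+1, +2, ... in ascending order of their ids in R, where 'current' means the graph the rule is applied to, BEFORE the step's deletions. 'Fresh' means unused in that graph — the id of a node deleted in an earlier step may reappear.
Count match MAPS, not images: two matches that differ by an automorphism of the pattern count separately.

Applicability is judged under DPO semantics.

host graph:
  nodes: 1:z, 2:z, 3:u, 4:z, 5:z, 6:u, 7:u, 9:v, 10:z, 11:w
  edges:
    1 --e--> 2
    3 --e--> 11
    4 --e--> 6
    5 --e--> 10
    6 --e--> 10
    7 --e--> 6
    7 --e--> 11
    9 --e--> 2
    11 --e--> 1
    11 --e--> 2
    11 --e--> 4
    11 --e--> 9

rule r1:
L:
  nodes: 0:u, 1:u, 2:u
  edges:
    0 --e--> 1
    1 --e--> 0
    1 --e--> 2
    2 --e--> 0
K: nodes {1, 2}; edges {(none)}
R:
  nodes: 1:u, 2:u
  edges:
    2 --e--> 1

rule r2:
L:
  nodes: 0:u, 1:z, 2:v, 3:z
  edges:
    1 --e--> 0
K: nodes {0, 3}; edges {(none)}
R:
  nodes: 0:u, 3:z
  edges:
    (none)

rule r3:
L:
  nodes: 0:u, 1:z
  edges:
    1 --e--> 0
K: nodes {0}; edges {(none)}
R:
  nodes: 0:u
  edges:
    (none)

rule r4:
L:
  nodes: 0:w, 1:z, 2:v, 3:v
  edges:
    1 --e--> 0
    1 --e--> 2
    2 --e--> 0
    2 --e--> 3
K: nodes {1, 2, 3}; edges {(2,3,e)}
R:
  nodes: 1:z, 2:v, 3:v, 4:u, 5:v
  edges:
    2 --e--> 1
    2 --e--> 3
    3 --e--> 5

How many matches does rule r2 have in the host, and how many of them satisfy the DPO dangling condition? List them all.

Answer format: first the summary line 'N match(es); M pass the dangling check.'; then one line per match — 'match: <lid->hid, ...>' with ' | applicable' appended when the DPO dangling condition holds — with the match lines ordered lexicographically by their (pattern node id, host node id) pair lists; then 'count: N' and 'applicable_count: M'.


4 match(es); 0 pass the dangling check.
match: 0->6, 1->4, 2->9, 3->1
match: 0->6, 1->4, 2->9, 3->2
match: 0->6, 1->4, 2->9, 3->5
match: 0->6, 1->4, 2->9, 3->10
count: 4
applicable_count: 0


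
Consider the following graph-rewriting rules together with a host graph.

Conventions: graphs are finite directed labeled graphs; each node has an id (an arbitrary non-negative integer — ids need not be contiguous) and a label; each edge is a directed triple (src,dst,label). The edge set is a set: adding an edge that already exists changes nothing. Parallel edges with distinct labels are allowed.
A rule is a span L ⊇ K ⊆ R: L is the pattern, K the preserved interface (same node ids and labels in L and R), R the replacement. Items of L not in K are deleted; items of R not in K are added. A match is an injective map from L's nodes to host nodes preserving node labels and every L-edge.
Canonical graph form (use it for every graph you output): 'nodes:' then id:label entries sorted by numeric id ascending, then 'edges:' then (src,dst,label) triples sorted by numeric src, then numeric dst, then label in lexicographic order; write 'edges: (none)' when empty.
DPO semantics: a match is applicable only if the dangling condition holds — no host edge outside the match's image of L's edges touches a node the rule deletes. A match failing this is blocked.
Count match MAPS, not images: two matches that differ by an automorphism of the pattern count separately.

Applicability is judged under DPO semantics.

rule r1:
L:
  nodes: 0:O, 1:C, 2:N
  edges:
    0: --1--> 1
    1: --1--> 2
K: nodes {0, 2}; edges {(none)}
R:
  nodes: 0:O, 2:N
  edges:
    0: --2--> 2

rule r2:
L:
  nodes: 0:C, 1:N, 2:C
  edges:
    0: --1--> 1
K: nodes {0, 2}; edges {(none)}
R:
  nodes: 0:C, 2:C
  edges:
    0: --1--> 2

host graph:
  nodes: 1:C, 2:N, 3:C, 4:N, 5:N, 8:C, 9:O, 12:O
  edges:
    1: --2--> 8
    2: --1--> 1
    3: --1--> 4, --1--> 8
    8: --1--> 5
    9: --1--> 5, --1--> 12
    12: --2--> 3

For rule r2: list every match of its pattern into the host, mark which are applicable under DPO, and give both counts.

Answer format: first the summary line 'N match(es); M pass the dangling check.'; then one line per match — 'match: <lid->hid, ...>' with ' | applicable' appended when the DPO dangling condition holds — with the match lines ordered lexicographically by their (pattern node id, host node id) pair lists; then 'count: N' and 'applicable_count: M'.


4 match(es); 2 pass the dangling check.
match: 0->3, 1->4, 2->1 | applicable
match: 0->3, 1->4, 2->8 | applicable
match: 0->8, 1->5, 2->1
match: 0->8, 1->5, 2->3
count: 4
applicable_count: 2
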